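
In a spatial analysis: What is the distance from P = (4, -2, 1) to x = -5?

distance = |a·x₀ + b·y₀ + c·z₀ - d| / √(a² + b² + c²)
  = |1·4 + 0·(-2) + 0·1 - (-5)| / √(1² + 0² + 0²)
  = |4 + 0 + 0 + 5| / √(1 + 0 + 0)
  = |9| / √1
  = 9 / 1
  ≈ 9

9


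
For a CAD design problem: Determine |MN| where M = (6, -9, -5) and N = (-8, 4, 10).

d = √[(x₂-x₁)² + (y₂-y₁)² + (z₂-z₁)²]
  = √[(-14)² + 13² + 15²]
  = √[196 + 169 + 225]
  = √590
  ≈ 24.29

24.29


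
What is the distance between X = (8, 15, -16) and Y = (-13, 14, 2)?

d = √[(x₂-x₁)² + (y₂-y₁)² + (z₂-z₁)²]
  = √[(-21)² + (-1)² + 18²]
  = √[441 + 1 + 324]
  = √766
  ≈ 27.68

27.68


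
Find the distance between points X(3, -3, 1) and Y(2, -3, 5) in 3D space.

d = √[(x₂-x₁)² + (y₂-y₁)² + (z₂-z₁)²]
  = √[(-1)² + 0² + 4²]
  = √[1 + 0 + 16]
  = √17
  ≈ 4.123

4.123


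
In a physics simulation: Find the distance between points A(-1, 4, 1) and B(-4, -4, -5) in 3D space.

d = √[(x₂-x₁)² + (y₂-y₁)² + (z₂-z₁)²]
  = √[(-3)² + (-8)² + (-6)²]
  = √[9 + 64 + 36]
  = √109
  ≈ 10.44

10.44


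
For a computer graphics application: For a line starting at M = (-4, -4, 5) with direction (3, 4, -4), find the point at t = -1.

P(t) = M + t·d
  = (-4 + 3·(-1), -4 + 4·(-1), 5 + (-4)·(-1))
  = (-4 - 3, -4 - 4, 5 + 4)
  = (-7, -8, 9)

(-7, -8, 9)


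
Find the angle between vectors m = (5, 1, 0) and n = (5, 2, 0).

m·n = 5·5 + 1·2 + 0·0 = 25 + 2 + 0 = 27
|m| = √(5² + 1² + 0²) = √26 ≈ 5.099
|n| = √(5² + 2² + 0²) = √29 ≈ 5.385
cos θ = (m·n)/(|m||n|) = 27/(5.099·5.385) ≈ 0.9833
θ = arccos(0.9833) ≈ 10.49°

10.49°


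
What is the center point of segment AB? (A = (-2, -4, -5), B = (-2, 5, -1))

M = ((x₁+x₂)/2, (y₁+y₂)/2, (z₁+z₂)/2)
  = ((-2 - 2)/2, (-4 + 5)/2, (-5 - 1)/2)
  = (-4/2, 1/2, -6/2)
  = (-2, 0.5, -3)

(-2, 0.5, -3)


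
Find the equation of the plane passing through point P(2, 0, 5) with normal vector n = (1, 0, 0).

The plane through P with normal n = (a, b, c) satisfies n·(r - P) = 0,
i.e. ax + by + cz = a·x₀ + b·y₀ + c·z₀.
d = 1·2 + 0·0 + 0·5
  = 2 + 0 + 0
  = 2
Equation: x = 2

x = 2


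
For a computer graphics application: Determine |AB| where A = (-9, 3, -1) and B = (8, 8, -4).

d = √[(x₂-x₁)² + (y₂-y₁)² + (z₂-z₁)²]
  = √[17² + 5² + (-3)²]
  = √[289 + 25 + 9]
  = √323
  ≈ 17.97

17.97


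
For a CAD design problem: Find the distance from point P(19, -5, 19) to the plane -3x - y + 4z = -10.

distance = |a·x₀ + b·y₀ + c·z₀ - d| / √(a² + b² + c²)
  = |(-3)·19 + (-1)·(-5) + 4·19 - (-10)| / √((-3)² + (-1)² + 4²)
  = |-57 + 5 + 76 + 10| / √(9 + 1 + 16)
  = |34| / √26
  = 34 / 5.099
  ≈ 6.668

6.668


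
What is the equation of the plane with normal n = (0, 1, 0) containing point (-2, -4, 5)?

The plane through P with normal n = (a, b, c) satisfies n·(r - P) = 0,
i.e. ax + by + cz = a·x₀ + b·y₀ + c·z₀.
d = 0·(-2) + 1·(-4) + 0·5
  = 0 - 4 + 0
  = -4
Equation: y = -4

y = -4


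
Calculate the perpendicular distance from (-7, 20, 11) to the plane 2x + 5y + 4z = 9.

distance = |a·x₀ + b·y₀ + c·z₀ - d| / √(a² + b² + c²)
  = |2·(-7) + 5·20 + 4·11 - 9| / √(2² + 5² + 4²)
  = |-14 + 100 + 44 - 9| / √(4 + 25 + 16)
  = |121| / √45
  = 121 / 6.708
  ≈ 18.04

18.04


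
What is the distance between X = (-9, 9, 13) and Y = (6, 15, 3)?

d = √[(x₂-x₁)² + (y₂-y₁)² + (z₂-z₁)²]
  = √[15² + 6² + (-10)²]
  = √[225 + 36 + 100]
  = √361
  ≈ 19

19


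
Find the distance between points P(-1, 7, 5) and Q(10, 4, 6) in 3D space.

d = √[(x₂-x₁)² + (y₂-y₁)² + (z₂-z₁)²]
  = √[11² + (-3)² + 1²]
  = √[121 + 9 + 1]
  = √131
  ≈ 11.45

11.45


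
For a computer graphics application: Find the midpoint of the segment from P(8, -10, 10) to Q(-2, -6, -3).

M = ((x₁+x₂)/2, (y₁+y₂)/2, (z₁+z₂)/2)
  = ((8 - 2)/2, (-10 - 6)/2, (10 - 3)/2)
  = (6/2, -16/2, 7/2)
  = (3, -8, 3.5)

(3, -8, 3.5)


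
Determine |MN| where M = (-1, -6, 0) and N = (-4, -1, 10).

d = √[(x₂-x₁)² + (y₂-y₁)² + (z₂-z₁)²]
  = √[(-3)² + 5² + 10²]
  = √[9 + 25 + 100]
  = √134
  ≈ 11.58

11.58


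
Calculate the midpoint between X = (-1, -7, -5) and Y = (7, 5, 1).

M = ((x₁+x₂)/2, (y₁+y₂)/2, (z₁+z₂)/2)
  = ((-1 + 7)/2, (-7 + 5)/2, (-5 + 1)/2)
  = (6/2, -2/2, -4/2)
  = (3, -1, -2)

(3, -1, -2)


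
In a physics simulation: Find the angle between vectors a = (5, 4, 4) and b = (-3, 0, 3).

a·b = 5·(-3) + 4·0 + 4·3 = -15 + 0 + 12 = -3
|a| = √(5² + 4² + 4²) = √57 ≈ 7.55
|b| = √((-3)² + 0² + 3²) = √18 ≈ 4.243
cos θ = (a·b)/(|a||b|) = -3/(7.55·4.243) ≈ -0.09366
θ = arccos(-0.09366) ≈ 95.37°

95.37°


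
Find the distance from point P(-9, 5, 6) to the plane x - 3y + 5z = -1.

distance = |a·x₀ + b·y₀ + c·z₀ - d| / √(a² + b² + c²)
  = |1·(-9) + (-3)·5 + 5·6 - (-1)| / √(1² + (-3)² + 5²)
  = |-9 - 15 + 30 + 1| / √(1 + 9 + 25)
  = |7| / √35
  = 7 / 5.916
  ≈ 1.183

1.183


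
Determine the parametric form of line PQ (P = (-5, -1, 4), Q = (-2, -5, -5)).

Direction vector d = Q - P = (-2 + 5, -5 + 1, -5 - 4) = (3, -4, -9)
Parametric form r = P + t·d:
x = -5 + 3t, y = -1 - 4t, z = 4 - 9t

x = -5 + 3t, y = -1 - 4t, z = 4 - 9t


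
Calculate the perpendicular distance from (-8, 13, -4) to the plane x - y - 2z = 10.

distance = |a·x₀ + b·y₀ + c·z₀ - d| / √(a² + b² + c²)
  = |1·(-8) + (-1)·13 + (-2)·(-4) - 10| / √(1² + (-1)² + (-2)²)
  = |-8 - 13 + 8 - 10| / √(1 + 1 + 4)
  = |-23| / √6
  = 23 / 2.449
  ≈ 9.39

9.39


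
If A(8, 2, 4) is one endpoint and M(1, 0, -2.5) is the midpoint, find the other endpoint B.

B = 2M - A
  = (2·1 - 8, 2·0 - 2, 2·(-2.5) - 4)
  = (2 - 8, 0 - 2, -5 - 4)
  = (-6, -2, -9)

(-6, -2, -9)


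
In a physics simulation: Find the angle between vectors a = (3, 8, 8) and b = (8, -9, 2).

a·b = 3·8 + 8·(-9) + 8·2 = 24 - 72 + 16 = -32
|a| = √(3² + 8² + 8²) = √137 ≈ 11.7
|b| = √(8² + (-9)² + 2²) = √149 ≈ 12.21
cos θ = (a·b)/(|a||b|) = -32/(11.7·12.21) ≈ -0.224
θ = arccos(-0.224) ≈ 102.9°

102.9°


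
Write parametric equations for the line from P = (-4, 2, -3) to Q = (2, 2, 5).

Direction vector d = Q - P = (2 + 4, 2 - 2, 5 + 3) = (6, 0, 8)
Parametric form r = P + t·d:
x = -4 + 6t, y = 2, z = -3 + 8t

x = -4 + 6t, y = 2, z = -3 + 8t


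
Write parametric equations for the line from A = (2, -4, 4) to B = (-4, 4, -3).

Direction vector d = B - A = (-4 - 2, 4 + 4, -3 - 4) = (-6, 8, -7)
Parametric form r = A + t·d:
x = 2 - 6t, y = -4 + 8t, z = 4 - 7t

x = 2 - 6t, y = -4 + 8t, z = 4 - 7t


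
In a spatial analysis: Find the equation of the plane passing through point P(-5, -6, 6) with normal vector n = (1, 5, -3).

The plane through P with normal n = (a, b, c) satisfies n·(r - P) = 0,
i.e. ax + by + cz = a·x₀ + b·y₀ + c·z₀.
d = 1·(-5) + 5·(-6) + (-3)·6
  = -5 - 30 - 18
  = -53
Equation: x + 5y - 3z = -53

x + 5y - 3z = -53


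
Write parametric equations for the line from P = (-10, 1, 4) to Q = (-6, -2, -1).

Direction vector d = Q - P = (-6 + 10, -2 - 1, -1 - 4) = (4, -3, -5)
Parametric form r = P + t·d:
x = -10 + 4t, y = 1 - 3t, z = 4 - 5t

x = -10 + 4t, y = 1 - 3t, z = 4 - 5t


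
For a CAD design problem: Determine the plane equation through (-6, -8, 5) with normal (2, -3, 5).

The plane through P with normal n = (a, b, c) satisfies n·(r - P) = 0,
i.e. ax + by + cz = a·x₀ + b·y₀ + c·z₀.
d = 2·(-6) + (-3)·(-8) + 5·5
  = -12 + 24 + 25
  = 37
Equation: 2x - 3y + 5z = 37

2x - 3y + 5z = 37


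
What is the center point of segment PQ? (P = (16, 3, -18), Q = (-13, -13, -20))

M = ((x₁+x₂)/2, (y₁+y₂)/2, (z₁+z₂)/2)
  = ((16 - 13)/2, (3 - 13)/2, (-18 - 20)/2)
  = (3/2, -10/2, -38/2)
  = (1.5, -5, -19)

(1.5, -5, -19)


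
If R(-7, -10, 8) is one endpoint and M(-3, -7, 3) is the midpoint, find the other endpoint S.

S = 2M - R
  = (2·(-3) - (-7), 2·(-7) - (-10), 2·3 - 8)
  = (-6 + 7, -14 + 10, 6 - 8)
  = (1, -4, -2)

(1, -4, -2)


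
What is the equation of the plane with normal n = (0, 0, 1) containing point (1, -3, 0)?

The plane through P with normal n = (a, b, c) satisfies n·(r - P) = 0,
i.e. ax + by + cz = a·x₀ + b·y₀ + c·z₀.
d = 0·1 + 0·(-3) + 1·0
  = 0 + 0 + 0
  = 0
Equation: z = 0

z = 0


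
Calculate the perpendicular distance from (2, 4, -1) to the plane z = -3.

distance = |a·x₀ + b·y₀ + c·z₀ - d| / √(a² + b² + c²)
  = |0·2 + 0·4 + 1·(-1) - (-3)| / √(0² + 0² + 1²)
  = |0 + 0 - 1 + 3| / √(0 + 0 + 1)
  = |2| / √1
  = 2 / 1
  ≈ 2

2


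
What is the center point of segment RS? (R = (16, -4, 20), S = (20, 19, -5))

M = ((x₁+x₂)/2, (y₁+y₂)/2, (z₁+z₂)/2)
  = ((16 + 20)/2, (-4 + 19)/2, (20 - 5)/2)
  = (36/2, 15/2, 15/2)
  = (18, 7.5, 7.5)

(18, 7.5, 7.5)


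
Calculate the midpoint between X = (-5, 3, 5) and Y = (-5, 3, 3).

M = ((x₁+x₂)/2, (y₁+y₂)/2, (z₁+z₂)/2)
  = ((-5 - 5)/2, (3 + 3)/2, (5 + 3)/2)
  = (-10/2, 6/2, 8/2)
  = (-5, 3, 4)

(-5, 3, 4)


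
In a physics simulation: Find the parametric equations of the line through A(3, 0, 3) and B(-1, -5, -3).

Direction vector d = B - A = (-1 - 3, -5 + 0, -3 - 3) = (-4, -5, -6)
Parametric form r = A + t·d:
x = 3 - 4t, y = 0 - 5t, z = 3 - 6t

x = 3 - 4t, y = 0 - 5t, z = 3 - 6t


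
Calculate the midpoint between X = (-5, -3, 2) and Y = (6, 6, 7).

M = ((x₁+x₂)/2, (y₁+y₂)/2, (z₁+z₂)/2)
  = ((-5 + 6)/2, (-3 + 6)/2, (2 + 7)/2)
  = (1/2, 3/2, 9/2)
  = (0.5, 1.5, 4.5)

(0.5, 1.5, 4.5)


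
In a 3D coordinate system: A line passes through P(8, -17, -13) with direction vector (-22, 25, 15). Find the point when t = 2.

P(t) = P + t·d
  = (8 + (-22)·2, -17 + 25·2, -13 + 15·2)
  = (8 - 44, -17 + 50, -13 + 30)
  = (-36, 33, 17)

(-36, 33, 17)


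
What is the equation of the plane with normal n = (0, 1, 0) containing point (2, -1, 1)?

The plane through P with normal n = (a, b, c) satisfies n·(r - P) = 0,
i.e. ax + by + cz = a·x₀ + b·y₀ + c·z₀.
d = 0·2 + 1·(-1) + 0·1
  = 0 - 1 + 0
  = -1
Equation: y = -1

y = -1


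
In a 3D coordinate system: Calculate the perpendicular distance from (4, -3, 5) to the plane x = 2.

distance = |a·x₀ + b·y₀ + c·z₀ - d| / √(a² + b² + c²)
  = |1·4 + 0·(-3) + 0·5 - 2| / √(1² + 0² + 0²)
  = |4 + 0 + 0 - 2| / √(1 + 0 + 0)
  = |2| / √1
  = 2 / 1
  ≈ 2

2


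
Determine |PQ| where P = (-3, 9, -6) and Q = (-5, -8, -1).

d = √[(x₂-x₁)² + (y₂-y₁)² + (z₂-z₁)²]
  = √[(-2)² + (-17)² + 5²]
  = √[4 + 289 + 25]
  = √318
  ≈ 17.83

17.83


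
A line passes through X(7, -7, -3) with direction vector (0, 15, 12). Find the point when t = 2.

P(t) = X + t·d
  = (7 + 0·2, -7 + 15·2, -3 + 12·2)
  = (7 + 0, -7 + 30, -3 + 24)
  = (7, 23, 21)

(7, 23, 21)


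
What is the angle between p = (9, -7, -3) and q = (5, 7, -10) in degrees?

p·q = 9·5 + (-7)·7 + (-3)·(-10) = 45 - 49 + 30 = 26
|p| = √(9² + (-7)² + (-3)²) = √139 ≈ 11.79
|q| = √(5² + 7² + (-10)²) = √174 ≈ 13.19
cos θ = (p·q)/(|p||q|) = 26/(11.79·13.19) ≈ 0.1672
θ = arccos(0.1672) ≈ 80.38°

80.38°


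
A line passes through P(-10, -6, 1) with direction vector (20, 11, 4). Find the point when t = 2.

P(t) = P + t·d
  = (-10 + 20·2, -6 + 11·2, 1 + 4·2)
  = (-10 + 40, -6 + 22, 1 + 8)
  = (30, 16, 9)

(30, 16, 9)


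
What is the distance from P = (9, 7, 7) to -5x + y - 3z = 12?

distance = |a·x₀ + b·y₀ + c·z₀ - d| / √(a² + b² + c²)
  = |(-5)·9 + 1·7 + (-3)·7 - 12| / √((-5)² + 1² + (-3)²)
  = |-45 + 7 - 21 - 12| / √(25 + 1 + 9)
  = |-71| / √35
  = 71 / 5.916
  ≈ 12

12


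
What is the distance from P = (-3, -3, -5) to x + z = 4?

distance = |a·x₀ + b·y₀ + c·z₀ - d| / √(a² + b² + c²)
  = |1·(-3) + 0·(-3) + 1·(-5) - 4| / √(1² + 0² + 1²)
  = |-3 + 0 - 5 - 4| / √(1 + 0 + 1)
  = |-12| / √2
  = 12 / 1.414
  ≈ 8.485

8.485


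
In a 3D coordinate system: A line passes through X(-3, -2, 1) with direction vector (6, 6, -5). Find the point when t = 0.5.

P(t) = X + t·d
  = (-3 + 6·0.5, -2 + 6·0.5, 1 + (-5)·0.5)
  = (-3 + 3, -2 + 3, 1 - 2.5)
  = (0, 1, -1.5)

(0, 1, -1.5)


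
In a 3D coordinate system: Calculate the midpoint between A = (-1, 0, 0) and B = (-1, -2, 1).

M = ((x₁+x₂)/2, (y₁+y₂)/2, (z₁+z₂)/2)
  = ((-1 - 1)/2, (0 - 2)/2, (0 + 1)/2)
  = (-2/2, -2/2, 1/2)
  = (-1, -1, 0.5)

(-1, -1, 0.5)


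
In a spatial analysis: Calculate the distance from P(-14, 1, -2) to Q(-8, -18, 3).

d = √[(x₂-x₁)² + (y₂-y₁)² + (z₂-z₁)²]
  = √[6² + (-19)² + 5²]
  = √[36 + 361 + 25]
  = √422
  ≈ 20.54

20.54


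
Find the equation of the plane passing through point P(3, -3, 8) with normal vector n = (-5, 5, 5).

The plane through P with normal n = (a, b, c) satisfies n·(r - P) = 0,
i.e. ax + by + cz = a·x₀ + b·y₀ + c·z₀.
d = (-5)·3 + 5·(-3) + 5·8
  = -15 - 15 + 40
  = 10
Equation: -5x + 5y + 5z = 10

-5x + 5y + 5z = 10


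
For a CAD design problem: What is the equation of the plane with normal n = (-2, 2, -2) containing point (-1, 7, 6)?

The plane through P with normal n = (a, b, c) satisfies n·(r - P) = 0,
i.e. ax + by + cz = a·x₀ + b·y₀ + c·z₀.
d = (-2)·(-1) + 2·7 + (-2)·6
  = 2 + 14 - 12
  = 4
Equation: -2x + 2y - 2z = 4

-2x + 2y - 2z = 4


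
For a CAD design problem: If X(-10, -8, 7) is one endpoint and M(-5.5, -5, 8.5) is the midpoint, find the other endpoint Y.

Y = 2M - X
  = (2·(-5.5) - (-10), 2·(-5) - (-8), 2·8.5 - 7)
  = (-11 + 10, -10 + 8, 17 - 7)
  = (-1, -2, 10)

(-1, -2, 10)


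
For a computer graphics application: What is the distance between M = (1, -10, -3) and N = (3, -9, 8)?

d = √[(x₂-x₁)² + (y₂-y₁)² + (z₂-z₁)²]
  = √[2² + 1² + 11²]
  = √[4 + 1 + 121]
  = √126
  ≈ 11.22

11.22


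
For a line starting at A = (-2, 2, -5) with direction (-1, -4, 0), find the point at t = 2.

P(t) = A + t·d
  = (-2 + (-1)·2, 2 + (-4)·2, -5 + 0·2)
  = (-2 - 2, 2 - 8, -5 + 0)
  = (-4, -6, -5)

(-4, -6, -5)


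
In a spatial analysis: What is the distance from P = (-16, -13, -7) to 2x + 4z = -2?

distance = |a·x₀ + b·y₀ + c·z₀ - d| / √(a² + b² + c²)
  = |2·(-16) + 0·(-13) + 4·(-7) - (-2)| / √(2² + 0² + 4²)
  = |-32 + 0 - 28 + 2| / √(4 + 0 + 16)
  = |-58| / √20
  = 58 / 4.472
  ≈ 12.97

12.97


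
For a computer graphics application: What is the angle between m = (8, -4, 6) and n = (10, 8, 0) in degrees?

m·n = 8·10 + (-4)·8 + 6·0 = 80 - 32 + 0 = 48
|m| = √(8² + (-4)² + 6²) = √116 ≈ 10.77
|n| = √(10² + 8² + 0²) = √164 ≈ 12.81
cos θ = (m·n)/(|m||n|) = 48/(10.77·12.81) ≈ 0.348
θ = arccos(0.348) ≈ 69.63°

69.63°


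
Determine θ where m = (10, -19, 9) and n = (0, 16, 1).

m·n = 10·0 + (-19)·16 + 9·1 = 0 - 304 + 9 = -295
|m| = √(10² + (-19)² + 9²) = √542 ≈ 23.28
|n| = √(0² + 16² + 1²) = √257 ≈ 16.03
cos θ = (m·n)/(|m||n|) = -295/(23.28·16.03) ≈ -0.7904
θ = arccos(-0.7904) ≈ 142.2°

142.2°


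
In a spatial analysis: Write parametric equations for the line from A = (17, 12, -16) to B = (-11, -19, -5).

Direction vector d = B - A = (-11 - 17, -19 - 12, -5 + 16) = (-28, -31, 11)
Parametric form r = A + t·d:
x = 17 - 28t, y = 12 - 31t, z = -16 + 11t

x = 17 - 28t, y = 12 - 31t, z = -16 + 11t


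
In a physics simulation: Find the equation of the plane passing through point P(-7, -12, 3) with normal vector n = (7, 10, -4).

The plane through P with normal n = (a, b, c) satisfies n·(r - P) = 0,
i.e. ax + by + cz = a·x₀ + b·y₀ + c·z₀.
d = 7·(-7) + 10·(-12) + (-4)·3
  = -49 - 120 - 12
  = -181
Equation: 7x + 10y - 4z = -181

7x + 10y - 4z = -181


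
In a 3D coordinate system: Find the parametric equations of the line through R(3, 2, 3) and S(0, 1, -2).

Direction vector d = S - R = (0 - 3, 1 - 2, -2 - 3) = (-3, -1, -5)
Parametric form r = R + t·d:
x = 3 - 3t, y = 2 - t, z = 3 - 5t

x = 3 - 3t, y = 2 - t, z = 3 - 5t


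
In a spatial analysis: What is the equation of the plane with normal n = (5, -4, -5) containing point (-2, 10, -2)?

The plane through P with normal n = (a, b, c) satisfies n·(r - P) = 0,
i.e. ax + by + cz = a·x₀ + b·y₀ + c·z₀.
d = 5·(-2) + (-4)·10 + (-5)·(-2)
  = -10 - 40 + 10
  = -40
Equation: 5x - 4y - 5z = -40

5x - 4y - 5z = -40


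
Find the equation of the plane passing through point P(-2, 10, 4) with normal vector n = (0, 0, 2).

The plane through P with normal n = (a, b, c) satisfies n·(r - P) = 0,
i.e. ax + by + cz = a·x₀ + b·y₀ + c·z₀.
d = 0·(-2) + 0·10 + 2·4
  = 0 + 0 + 8
  = 8
Equation: 2z = 8

2z = 8


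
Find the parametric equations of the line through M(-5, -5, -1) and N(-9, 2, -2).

Direction vector d = N - M = (-9 + 5, 2 + 5, -2 + 1) = (-4, 7, -1)
Parametric form r = M + t·d:
x = -5 - 4t, y = -5 + 7t, z = -1 - t

x = -5 - 4t, y = -5 + 7t, z = -1 - t


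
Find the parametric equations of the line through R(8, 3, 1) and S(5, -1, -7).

Direction vector d = S - R = (5 - 8, -1 - 3, -7 - 1) = (-3, -4, -8)
Parametric form r = R + t·d:
x = 8 - 3t, y = 3 - 4t, z = 1 - 8t

x = 8 - 3t, y = 3 - 4t, z = 1 - 8t


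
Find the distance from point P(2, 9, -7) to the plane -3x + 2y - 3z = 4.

distance = |a·x₀ + b·y₀ + c·z₀ - d| / √(a² + b² + c²)
  = |(-3)·2 + 2·9 + (-3)·(-7) - 4| / √((-3)² + 2² + (-3)²)
  = |-6 + 18 + 21 - 4| / √(9 + 4 + 9)
  = |29| / √22
  = 29 / 4.69
  ≈ 6.183

6.183


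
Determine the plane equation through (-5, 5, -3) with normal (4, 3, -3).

The plane through P with normal n = (a, b, c) satisfies n·(r - P) = 0,
i.e. ax + by + cz = a·x₀ + b·y₀ + c·z₀.
d = 4·(-5) + 3·5 + (-3)·(-3)
  = -20 + 15 + 9
  = 4
Equation: 4x + 3y - 3z = 4

4x + 3y - 3z = 4


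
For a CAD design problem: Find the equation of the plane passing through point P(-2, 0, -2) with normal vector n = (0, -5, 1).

The plane through P with normal n = (a, b, c) satisfies n·(r - P) = 0,
i.e. ax + by + cz = a·x₀ + b·y₀ + c·z₀.
d = 0·(-2) + (-5)·0 + 1·(-2)
  = 0 + 0 - 2
  = -2
Equation: -5y + z = -2

-5y + z = -2


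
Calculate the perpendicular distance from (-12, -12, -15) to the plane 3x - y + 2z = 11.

distance = |a·x₀ + b·y₀ + c·z₀ - d| / √(a² + b² + c²)
  = |3·(-12) + (-1)·(-12) + 2·(-15) - 11| / √(3² + (-1)² + 2²)
  = |-36 + 12 - 30 - 11| / √(9 + 1 + 4)
  = |-65| / √14
  = 65 / 3.742
  ≈ 17.37

17.37


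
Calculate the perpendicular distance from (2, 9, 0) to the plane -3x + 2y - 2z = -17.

distance = |a·x₀ + b·y₀ + c·z₀ - d| / √(a² + b² + c²)
  = |(-3)·2 + 2·9 + (-2)·0 - (-17)| / √((-3)² + 2² + (-2)²)
  = |-6 + 18 + 0 + 17| / √(9 + 4 + 4)
  = |29| / √17
  = 29 / 4.123
  ≈ 7.034

7.034


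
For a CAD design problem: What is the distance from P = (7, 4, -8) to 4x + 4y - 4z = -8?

distance = |a·x₀ + b·y₀ + c·z₀ - d| / √(a² + b² + c²)
  = |4·7 + 4·4 + (-4)·(-8) - (-8)| / √(4² + 4² + (-4)²)
  = |28 + 16 + 32 + 8| / √(16 + 16 + 16)
  = |84| / √48
  = 84 / 6.928
  ≈ 12.12

12.12


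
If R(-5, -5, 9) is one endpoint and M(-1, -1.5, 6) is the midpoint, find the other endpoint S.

S = 2M - R
  = (2·(-1) - (-5), 2·(-1.5) - (-5), 2·6 - 9)
  = (-2 + 5, -3 + 5, 12 - 9)
  = (3, 2, 3)

(3, 2, 3)


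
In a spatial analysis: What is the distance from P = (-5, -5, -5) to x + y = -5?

distance = |a·x₀ + b·y₀ + c·z₀ - d| / √(a² + b² + c²)
  = |1·(-5) + 1·(-5) + 0·(-5) - (-5)| / √(1² + 1² + 0²)
  = |-5 - 5 + 0 + 5| / √(1 + 1 + 0)
  = |-5| / √2
  = 5 / 1.414
  ≈ 3.536

3.536


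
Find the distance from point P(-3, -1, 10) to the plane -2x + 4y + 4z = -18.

distance = |a·x₀ + b·y₀ + c·z₀ - d| / √(a² + b² + c²)
  = |(-2)·(-3) + 4·(-1) + 4·10 - (-18)| / √((-2)² + 4² + 4²)
  = |6 - 4 + 40 + 18| / √(4 + 16 + 16)
  = |60| / √36
  = 60 / 6
  ≈ 10

10


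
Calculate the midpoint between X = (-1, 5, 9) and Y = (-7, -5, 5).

M = ((x₁+x₂)/2, (y₁+y₂)/2, (z₁+z₂)/2)
  = ((-1 - 7)/2, (5 - 5)/2, (9 + 5)/2)
  = (-8/2, 0/2, 14/2)
  = (-4, 0, 7)

(-4, 0, 7)


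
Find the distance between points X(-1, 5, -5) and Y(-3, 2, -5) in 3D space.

d = √[(x₂-x₁)² + (y₂-y₁)² + (z₂-z₁)²]
  = √[(-2)² + (-3)² + 0²]
  = √[4 + 9 + 0]
  = √13
  ≈ 3.606

3.606


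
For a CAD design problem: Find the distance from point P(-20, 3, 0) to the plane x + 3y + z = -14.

distance = |a·x₀ + b·y₀ + c·z₀ - d| / √(a² + b² + c²)
  = |1·(-20) + 3·3 + 1·0 - (-14)| / √(1² + 3² + 1²)
  = |-20 + 9 + 0 + 14| / √(1 + 9 + 1)
  = |3| / √11
  = 3 / 3.317
  ≈ 0.9045

0.9045


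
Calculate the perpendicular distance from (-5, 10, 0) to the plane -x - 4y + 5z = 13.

distance = |a·x₀ + b·y₀ + c·z₀ - d| / √(a² + b² + c²)
  = |(-1)·(-5) + (-4)·10 + 5·0 - 13| / √((-1)² + (-4)² + 5²)
  = |5 - 40 + 0 - 13| / √(1 + 16 + 25)
  = |-48| / √42
  = 48 / 6.481
  ≈ 7.407

7.407


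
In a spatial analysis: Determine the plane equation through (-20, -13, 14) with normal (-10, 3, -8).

The plane through P with normal n = (a, b, c) satisfies n·(r - P) = 0,
i.e. ax + by + cz = a·x₀ + b·y₀ + c·z₀.
d = (-10)·(-20) + 3·(-13) + (-8)·14
  = 200 - 39 - 112
  = 49
Equation: -10x + 3y - 8z = 49

-10x + 3y - 8z = 49


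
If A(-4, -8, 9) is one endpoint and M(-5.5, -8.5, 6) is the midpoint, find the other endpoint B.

B = 2M - A
  = (2·(-5.5) - (-4), 2·(-8.5) - (-8), 2·6 - 9)
  = (-11 + 4, -17 + 8, 12 - 9)
  = (-7, -9, 3)

(-7, -9, 3)


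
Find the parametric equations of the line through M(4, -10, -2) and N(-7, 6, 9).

Direction vector d = N - M = (-7 - 4, 6 + 10, 9 + 2) = (-11, 16, 11)
Parametric form r = M + t·d:
x = 4 - 11t, y = -10 + 16t, z = -2 + 11t

x = 4 - 11t, y = -10 + 16t, z = -2 + 11t


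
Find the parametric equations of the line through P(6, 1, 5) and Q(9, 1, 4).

Direction vector d = Q - P = (9 - 6, 1 - 1, 4 - 5) = (3, 0, -1)
Parametric form r = P + t·d:
x = 6 + 3t, y = 1, z = 5 - t

x = 6 + 3t, y = 1, z = 5 - t


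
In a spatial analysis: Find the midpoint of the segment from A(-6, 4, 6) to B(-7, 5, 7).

M = ((x₁+x₂)/2, (y₁+y₂)/2, (z₁+z₂)/2)
  = ((-6 - 7)/2, (4 + 5)/2, (6 + 7)/2)
  = (-13/2, 9/2, 13/2)
  = (-6.5, 4.5, 6.5)

(-6.5, 4.5, 6.5)


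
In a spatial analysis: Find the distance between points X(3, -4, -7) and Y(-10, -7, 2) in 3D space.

d = √[(x₂-x₁)² + (y₂-y₁)² + (z₂-z₁)²]
  = √[(-13)² + (-3)² + 9²]
  = √[169 + 9 + 81]
  = √259
  ≈ 16.09

16.09


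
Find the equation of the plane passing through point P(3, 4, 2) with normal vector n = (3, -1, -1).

The plane through P with normal n = (a, b, c) satisfies n·(r - P) = 0,
i.e. ax + by + cz = a·x₀ + b·y₀ + c·z₀.
d = 3·3 + (-1)·4 + (-1)·2
  = 9 - 4 - 2
  = 3
Equation: 3x - y - z = 3

3x - y - z = 3


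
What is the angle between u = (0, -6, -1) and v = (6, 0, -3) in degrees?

u·v = 0·6 + (-6)·0 + (-1)·(-3) = 0 + 0 + 3 = 3
|u| = √(0² + (-6)² + (-1)²) = √37 ≈ 6.083
|v| = √(6² + 0² + (-3)²) = √45 ≈ 6.708
cos θ = (u·v)/(|u||v|) = 3/(6.083·6.708) ≈ 0.07352
θ = arccos(0.07352) ≈ 85.78°

85.78°


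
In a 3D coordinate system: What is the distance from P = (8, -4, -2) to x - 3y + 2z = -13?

distance = |a·x₀ + b·y₀ + c·z₀ - d| / √(a² + b² + c²)
  = |1·8 + (-3)·(-4) + 2·(-2) - (-13)| / √(1² + (-3)² + 2²)
  = |8 + 12 - 4 + 13| / √(1 + 9 + 4)
  = |29| / √14
  = 29 / 3.742
  ≈ 7.751

7.751


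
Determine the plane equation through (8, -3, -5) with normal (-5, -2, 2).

The plane through P with normal n = (a, b, c) satisfies n·(r - P) = 0,
i.e. ax + by + cz = a·x₀ + b·y₀ + c·z₀.
d = (-5)·8 + (-2)·(-3) + 2·(-5)
  = -40 + 6 - 10
  = -44
Equation: -5x - 2y + 2z = -44

-5x - 2y + 2z = -44


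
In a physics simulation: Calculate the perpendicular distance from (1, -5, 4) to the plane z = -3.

distance = |a·x₀ + b·y₀ + c·z₀ - d| / √(a² + b² + c²)
  = |0·1 + 0·(-5) + 1·4 - (-3)| / √(0² + 0² + 1²)
  = |0 + 0 + 4 + 3| / √(0 + 0 + 1)
  = |7| / √1
  = 7 / 1
  ≈ 7

7


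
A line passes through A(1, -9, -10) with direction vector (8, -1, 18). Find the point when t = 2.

P(t) = A + t·d
  = (1 + 8·2, -9 + (-1)·2, -10 + 18·2)
  = (1 + 16, -9 - 2, -10 + 36)
  = (17, -11, 26)

(17, -11, 26)


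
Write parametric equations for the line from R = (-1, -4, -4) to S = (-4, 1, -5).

Direction vector d = S - R = (-4 + 1, 1 + 4, -5 + 4) = (-3, 5, -1)
Parametric form r = R + t·d:
x = -1 - 3t, y = -4 + 5t, z = -4 - t

x = -1 - 3t, y = -4 + 5t, z = -4 - t


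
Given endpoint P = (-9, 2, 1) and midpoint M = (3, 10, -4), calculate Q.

Q = 2M - P
  = (2·3 - (-9), 2·10 - 2, 2·(-4) - 1)
  = (6 + 9, 20 - 2, -8 - 1)
  = (15, 18, -9)

(15, 18, -9)


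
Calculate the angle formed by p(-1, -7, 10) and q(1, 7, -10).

p·q = (-1)·1 + (-7)·7 + 10·(-10) = -1 - 49 - 100 = -150
|p| = √((-1)² + (-7)² + 10²) = √150 ≈ 12.25
|q| = √(1² + 7² + (-10)²) = √150 ≈ 12.25
cos θ = (p·q)/(|p||q|) = -150/(12.25·12.25) ≈ -1
θ = arccos(-1) ≈ 180°

180°


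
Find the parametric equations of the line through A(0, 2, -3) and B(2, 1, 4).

Direction vector d = B - A = (2 + 0, 1 - 2, 4 + 3) = (2, -1, 7)
Parametric form r = A + t·d:
x = 0 + 2t, y = 2 - t, z = -3 + 7t

x = 0 + 2t, y = 2 - t, z = -3 + 7t


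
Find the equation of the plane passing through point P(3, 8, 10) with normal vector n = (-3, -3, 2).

The plane through P with normal n = (a, b, c) satisfies n·(r - P) = 0,
i.e. ax + by + cz = a·x₀ + b·y₀ + c·z₀.
d = (-3)·3 + (-3)·8 + 2·10
  = -9 - 24 + 20
  = -13
Equation: -3x - 3y + 2z = -13

-3x - 3y + 2z = -13


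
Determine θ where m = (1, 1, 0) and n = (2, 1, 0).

m·n = 1·2 + 1·1 + 0·0 = 2 + 1 + 0 = 3
|m| = √(1² + 1² + 0²) = √2 ≈ 1.414
|n| = √(2² + 1² + 0²) = √5 ≈ 2.236
cos θ = (m·n)/(|m||n|) = 3/(1.414·2.236) ≈ 0.9487
θ = arccos(0.9487) ≈ 18.43°

18.43°


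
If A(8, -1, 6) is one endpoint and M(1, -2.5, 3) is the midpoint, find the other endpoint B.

B = 2M - A
  = (2·1 - 8, 2·(-2.5) - (-1), 2·3 - 6)
  = (2 - 8, -5 + 1, 6 - 6)
  = (-6, -4, 0)

(-6, -4, 0)


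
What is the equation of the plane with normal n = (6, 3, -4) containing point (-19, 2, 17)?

The plane through P with normal n = (a, b, c) satisfies n·(r - P) = 0,
i.e. ax + by + cz = a·x₀ + b·y₀ + c·z₀.
d = 6·(-19) + 3·2 + (-4)·17
  = -114 + 6 - 68
  = -176
Equation: 6x + 3y - 4z = -176

6x + 3y - 4z = -176


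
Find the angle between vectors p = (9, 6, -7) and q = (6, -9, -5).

p·q = 9·6 + 6·(-9) + (-7)·(-5) = 54 - 54 + 35 = 35
|p| = √(9² + 6² + (-7)²) = √166 ≈ 12.88
|q| = √(6² + (-9)² + (-5)²) = √142 ≈ 11.92
cos θ = (p·q)/(|p||q|) = 35/(12.88·11.92) ≈ 0.228
θ = arccos(0.228) ≈ 76.82°

76.82°


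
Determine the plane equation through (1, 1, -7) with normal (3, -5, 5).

The plane through P with normal n = (a, b, c) satisfies n·(r - P) = 0,
i.e. ax + by + cz = a·x₀ + b·y₀ + c·z₀.
d = 3·1 + (-5)·1 + 5·(-7)
  = 3 - 5 - 35
  = -37
Equation: 3x - 5y + 5z = -37

3x - 5y + 5z = -37


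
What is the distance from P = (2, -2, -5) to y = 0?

distance = |a·x₀ + b·y₀ + c·z₀ - d| / √(a² + b² + c²)
  = |0·2 + 1·(-2) + 0·(-5) - 0| / √(0² + 1² + 0²)
  = |0 - 2 + 0 + 0| / √(0 + 1 + 0)
  = |-2| / √1
  = 2 / 1
  ≈ 2

2


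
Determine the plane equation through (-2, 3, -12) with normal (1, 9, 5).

The plane through P with normal n = (a, b, c) satisfies n·(r - P) = 0,
i.e. ax + by + cz = a·x₀ + b·y₀ + c·z₀.
d = 1·(-2) + 9·3 + 5·(-12)
  = -2 + 27 - 60
  = -35
Equation: x + 9y + 5z = -35

x + 9y + 5z = -35


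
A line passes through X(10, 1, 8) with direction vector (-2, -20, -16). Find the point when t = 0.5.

P(t) = X + t·d
  = (10 + (-2)·0.5, 1 + (-20)·0.5, 8 + (-16)·0.5)
  = (10 - 1, 1 - 10, 8 - 8)
  = (9, -9, 0)

(9, -9, 0)


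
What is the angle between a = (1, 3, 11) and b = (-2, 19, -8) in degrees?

a·b = 1·(-2) + 3·19 + 11·(-8) = -2 + 57 - 88 = -33
|a| = √(1² + 3² + 11²) = √131 ≈ 11.45
|b| = √((-2)² + 19² + (-8)²) = √429 ≈ 20.71
cos θ = (a·b)/(|a||b|) = -33/(11.45·20.71) ≈ -0.1392
θ = arccos(-0.1392) ≈ 98°

98°


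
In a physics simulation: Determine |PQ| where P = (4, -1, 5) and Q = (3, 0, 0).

d = √[(x₂-x₁)² + (y₂-y₁)² + (z₂-z₁)²]
  = √[(-1)² + 1² + (-5)²]
  = √[1 + 1 + 25]
  = √27
  ≈ 5.196

5.196


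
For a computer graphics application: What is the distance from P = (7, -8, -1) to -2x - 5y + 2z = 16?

distance = |a·x₀ + b·y₀ + c·z₀ - d| / √(a² + b² + c²)
  = |(-2)·7 + (-5)·(-8) + 2·(-1) - 16| / √((-2)² + (-5)² + 2²)
  = |-14 + 40 - 2 - 16| / √(4 + 25 + 4)
  = |8| / √33
  = 8 / 5.745
  ≈ 1.393

1.393


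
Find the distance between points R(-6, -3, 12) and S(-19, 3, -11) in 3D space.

d = √[(x₂-x₁)² + (y₂-y₁)² + (z₂-z₁)²]
  = √[(-13)² + 6² + (-23)²]
  = √[169 + 36 + 529]
  = √734
  ≈ 27.09

27.09


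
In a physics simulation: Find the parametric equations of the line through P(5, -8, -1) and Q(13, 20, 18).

Direction vector d = Q - P = (13 - 5, 20 + 8, 18 + 1) = (8, 28, 19)
Parametric form r = P + t·d:
x = 5 + 8t, y = -8 + 28t, z = -1 + 19t

x = 5 + 8t, y = -8 + 28t, z = -1 + 19t


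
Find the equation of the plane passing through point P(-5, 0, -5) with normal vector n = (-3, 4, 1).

The plane through P with normal n = (a, b, c) satisfies n·(r - P) = 0,
i.e. ax + by + cz = a·x₀ + b·y₀ + c·z₀.
d = (-3)·(-5) + 4·0 + 1·(-5)
  = 15 + 0 - 5
  = 10
Equation: -3x + 4y + z = 10

-3x + 4y + z = 10


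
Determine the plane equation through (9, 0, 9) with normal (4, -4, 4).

The plane through P with normal n = (a, b, c) satisfies n·(r - P) = 0,
i.e. ax + by + cz = a·x₀ + b·y₀ + c·z₀.
d = 4·9 + (-4)·0 + 4·9
  = 36 + 0 + 36
  = 72
Equation: 4x - 4y + 4z = 72

4x - 4y + 4z = 72


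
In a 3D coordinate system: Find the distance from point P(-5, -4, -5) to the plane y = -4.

distance = |a·x₀ + b·y₀ + c·z₀ - d| / √(a² + b² + c²)
  = |0·(-5) + 1·(-4) + 0·(-5) - (-4)| / √(0² + 1² + 0²)
  = |0 - 4 + 0 + 4| / √(0 + 1 + 0)
  = |0| / √1
  = 0 / 1
  ≈ 0

0


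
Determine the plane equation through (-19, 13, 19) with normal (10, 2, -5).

The plane through P with normal n = (a, b, c) satisfies n·(r - P) = 0,
i.e. ax + by + cz = a·x₀ + b·y₀ + c·z₀.
d = 10·(-19) + 2·13 + (-5)·19
  = -190 + 26 - 95
  = -259
Equation: 10x + 2y - 5z = -259

10x + 2y - 5z = -259


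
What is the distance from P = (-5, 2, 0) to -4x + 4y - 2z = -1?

distance = |a·x₀ + b·y₀ + c·z₀ - d| / √(a² + b² + c²)
  = |(-4)·(-5) + 4·2 + (-2)·0 - (-1)| / √((-4)² + 4² + (-2)²)
  = |20 + 8 + 0 + 1| / √(16 + 16 + 4)
  = |29| / √36
  = 29 / 6
  ≈ 4.833

4.833


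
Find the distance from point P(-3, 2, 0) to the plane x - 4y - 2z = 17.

distance = |a·x₀ + b·y₀ + c·z₀ - d| / √(a² + b² + c²)
  = |1·(-3) + (-4)·2 + (-2)·0 - 17| / √(1² + (-4)² + (-2)²)
  = |-3 - 8 + 0 - 17| / √(1 + 16 + 4)
  = |-28| / √21
  = 28 / 4.583
  ≈ 6.11

6.11


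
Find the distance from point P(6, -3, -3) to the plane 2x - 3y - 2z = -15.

distance = |a·x₀ + b·y₀ + c·z₀ - d| / √(a² + b² + c²)
  = |2·6 + (-3)·(-3) + (-2)·(-3) - (-15)| / √(2² + (-3)² + (-2)²)
  = |12 + 9 + 6 + 15| / √(4 + 9 + 4)
  = |42| / √17
  = 42 / 4.123
  ≈ 10.19

10.19


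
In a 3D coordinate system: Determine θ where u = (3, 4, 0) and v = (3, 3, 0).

u·v = 3·3 + 4·3 + 0·0 = 9 + 12 + 0 = 21
|u| = √(3² + 4² + 0²) = √25 ≈ 5
|v| = √(3² + 3² + 0²) = √18 ≈ 4.243
cos θ = (u·v)/(|u||v|) = 21/(5·4.243) ≈ 0.9899
θ = arccos(0.9899) ≈ 8.13°

8.13°


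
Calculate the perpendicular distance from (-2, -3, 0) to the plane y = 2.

distance = |a·x₀ + b·y₀ + c·z₀ - d| / √(a² + b² + c²)
  = |0·(-2) + 1·(-3) + 0·0 - 2| / √(0² + 1² + 0²)
  = |0 - 3 + 0 - 2| / √(0 + 1 + 0)
  = |-5| / √1
  = 5 / 1
  ≈ 5

5


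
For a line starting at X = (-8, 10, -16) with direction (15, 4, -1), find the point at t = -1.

P(t) = X + t·d
  = (-8 + 15·(-1), 10 + 4·(-1), -16 + (-1)·(-1))
  = (-8 - 15, 10 - 4, -16 + 1)
  = (-23, 6, -15)

(-23, 6, -15)


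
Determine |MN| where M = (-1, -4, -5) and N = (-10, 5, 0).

d = √[(x₂-x₁)² + (y₂-y₁)² + (z₂-z₁)²]
  = √[(-9)² + 9² + 5²]
  = √[81 + 81 + 25]
  = √187
  ≈ 13.67

13.67


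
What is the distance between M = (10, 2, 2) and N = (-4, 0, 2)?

d = √[(x₂-x₁)² + (y₂-y₁)² + (z₂-z₁)²]
  = √[(-14)² + (-2)² + 0²]
  = √[196 + 4 + 0]
  = √200
  ≈ 14.14

14.14


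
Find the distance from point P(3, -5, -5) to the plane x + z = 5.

distance = |a·x₀ + b·y₀ + c·z₀ - d| / √(a² + b² + c²)
  = |1·3 + 0·(-5) + 1·(-5) - 5| / √(1² + 0² + 1²)
  = |3 + 0 - 5 - 5| / √(1 + 0 + 1)
  = |-7| / √2
  = 7 / 1.414
  ≈ 4.95

4.95


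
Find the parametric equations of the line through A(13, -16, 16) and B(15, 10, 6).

Direction vector d = B - A = (15 - 13, 10 + 16, 6 - 16) = (2, 26, -10)
Parametric form r = A + t·d:
x = 13 + 2t, y = -16 + 26t, z = 16 - 10t

x = 13 + 2t, y = -16 + 26t, z = 16 - 10t


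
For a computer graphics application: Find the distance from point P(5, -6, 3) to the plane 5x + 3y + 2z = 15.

distance = |a·x₀ + b·y₀ + c·z₀ - d| / √(a² + b² + c²)
  = |5·5 + 3·(-6) + 2·3 - 15| / √(5² + 3² + 2²)
  = |25 - 18 + 6 - 15| / √(25 + 9 + 4)
  = |-2| / √38
  = 2 / 6.164
  ≈ 0.3244

0.3244


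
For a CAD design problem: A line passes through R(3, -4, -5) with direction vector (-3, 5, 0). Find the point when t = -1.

P(t) = R + t·d
  = (3 + (-3)·(-1), -4 + 5·(-1), -5 + 0·(-1))
  = (3 + 3, -4 - 5, -5 + 0)
  = (6, -9, -5)

(6, -9, -5)


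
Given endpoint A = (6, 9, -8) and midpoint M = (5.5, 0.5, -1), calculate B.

B = 2M - A
  = (2·5.5 - 6, 2·0.5 - 9, 2·(-1) - (-8))
  = (11 - 6, 1 - 9, -2 + 8)
  = (5, -8, 6)

(5, -8, 6)


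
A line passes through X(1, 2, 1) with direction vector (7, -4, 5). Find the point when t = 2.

P(t) = X + t·d
  = (1 + 7·2, 2 + (-4)·2, 1 + 5·2)
  = (1 + 14, 2 - 8, 1 + 10)
  = (15, -6, 11)

(15, -6, 11)


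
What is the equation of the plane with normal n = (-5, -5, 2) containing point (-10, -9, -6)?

The plane through P with normal n = (a, b, c) satisfies n·(r - P) = 0,
i.e. ax + by + cz = a·x₀ + b·y₀ + c·z₀.
d = (-5)·(-10) + (-5)·(-9) + 2·(-6)
  = 50 + 45 - 12
  = 83
Equation: -5x - 5y + 2z = 83

-5x - 5y + 2z = 83


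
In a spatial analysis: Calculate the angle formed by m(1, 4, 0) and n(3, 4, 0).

m·n = 1·3 + 4·4 + 0·0 = 3 + 16 + 0 = 19
|m| = √(1² + 4² + 0²) = √17 ≈ 4.123
|n| = √(3² + 4² + 0²) = √25 ≈ 5
cos θ = (m·n)/(|m||n|) = 19/(4.123·5) ≈ 0.9216
θ = arccos(0.9216) ≈ 22.83°

22.83°


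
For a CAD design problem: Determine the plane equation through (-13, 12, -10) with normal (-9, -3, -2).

The plane through P with normal n = (a, b, c) satisfies n·(r - P) = 0,
i.e. ax + by + cz = a·x₀ + b·y₀ + c·z₀.
d = (-9)·(-13) + (-3)·12 + (-2)·(-10)
  = 117 - 36 + 20
  = 101
Equation: -9x - 3y - 2z = 101

-9x - 3y - 2z = 101


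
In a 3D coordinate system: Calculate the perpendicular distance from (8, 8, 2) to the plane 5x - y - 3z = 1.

distance = |a·x₀ + b·y₀ + c·z₀ - d| / √(a² + b² + c²)
  = |5·8 + (-1)·8 + (-3)·2 - 1| / √(5² + (-1)² + (-3)²)
  = |40 - 8 - 6 - 1| / √(25 + 1 + 9)
  = |25| / √35
  = 25 / 5.916
  ≈ 4.226

4.226


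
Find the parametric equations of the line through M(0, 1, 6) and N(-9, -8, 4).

Direction vector d = N - M = (-9 + 0, -8 - 1, 4 - 6) = (-9, -9, -2)
Parametric form r = M + t·d:
x = 0 - 9t, y = 1 - 9t, z = 6 - 2t

x = 0 - 9t, y = 1 - 9t, z = 6 - 2t


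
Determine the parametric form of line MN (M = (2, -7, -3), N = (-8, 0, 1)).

Direction vector d = N - M = (-8 - 2, 0 + 7, 1 + 3) = (-10, 7, 4)
Parametric form r = M + t·d:
x = 2 - 10t, y = -7 + 7t, z = -3 + 4t

x = 2 - 10t, y = -7 + 7t, z = -3 + 4t


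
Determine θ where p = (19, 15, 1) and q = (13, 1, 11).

p·q = 19·13 + 15·1 + 1·11 = 247 + 15 + 11 = 273
|p| = √(19² + 15² + 1²) = √587 ≈ 24.23
|q| = √(13² + 1² + 11²) = √291 ≈ 17.06
cos θ = (p·q)/(|p||q|) = 273/(24.23·17.06) ≈ 0.6605
θ = arccos(0.6605) ≈ 48.66°

48.66°


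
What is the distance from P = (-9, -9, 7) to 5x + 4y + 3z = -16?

distance = |a·x₀ + b·y₀ + c·z₀ - d| / √(a² + b² + c²)
  = |5·(-9) + 4·(-9) + 3·7 - (-16)| / √(5² + 4² + 3²)
  = |-45 - 36 + 21 + 16| / √(25 + 16 + 9)
  = |-44| / √50
  = 44 / 7.071
  ≈ 6.223

6.223


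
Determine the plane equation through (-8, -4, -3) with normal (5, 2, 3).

The plane through P with normal n = (a, b, c) satisfies n·(r - P) = 0,
i.e. ax + by + cz = a·x₀ + b·y₀ + c·z₀.
d = 5·(-8) + 2·(-4) + 3·(-3)
  = -40 - 8 - 9
  = -57
Equation: 5x + 2y + 3z = -57

5x + 2y + 3z = -57


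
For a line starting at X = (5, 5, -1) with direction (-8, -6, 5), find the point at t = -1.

P(t) = X + t·d
  = (5 + (-8)·(-1), 5 + (-6)·(-1), -1 + 5·(-1))
  = (5 + 8, 5 + 6, -1 - 5)
  = (13, 11, -6)

(13, 11, -6)


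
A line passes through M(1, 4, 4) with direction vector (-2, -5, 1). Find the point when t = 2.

P(t) = M + t·d
  = (1 + (-2)·2, 4 + (-5)·2, 4 + 1·2)
  = (1 - 4, 4 - 10, 4 + 2)
  = (-3, -6, 6)

(-3, -6, 6)


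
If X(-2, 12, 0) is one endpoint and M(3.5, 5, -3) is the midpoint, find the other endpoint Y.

Y = 2M - X
  = (2·3.5 - (-2), 2·5 - 12, 2·(-3) - 0)
  = (7 + 2, 10 - 12, -6 + 0)
  = (9, -2, -6)

(9, -2, -6)


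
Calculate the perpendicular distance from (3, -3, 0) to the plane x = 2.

distance = |a·x₀ + b·y₀ + c·z₀ - d| / √(a² + b² + c²)
  = |1·3 + 0·(-3) + 0·0 - 2| / √(1² + 0² + 0²)
  = |3 + 0 + 0 - 2| / √(1 + 0 + 0)
  = |1| / √1
  = 1 / 1
  ≈ 1

1


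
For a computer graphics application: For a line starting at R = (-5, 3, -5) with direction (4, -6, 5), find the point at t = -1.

P(t) = R + t·d
  = (-5 + 4·(-1), 3 + (-6)·(-1), -5 + 5·(-1))
  = (-5 - 4, 3 + 6, -5 - 5)
  = (-9, 9, -10)

(-9, 9, -10)


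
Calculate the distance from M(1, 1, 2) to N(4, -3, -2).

d = √[(x₂-x₁)² + (y₂-y₁)² + (z₂-z₁)²]
  = √[3² + (-4)² + (-4)²]
  = √[9 + 16 + 16]
  = √41
  ≈ 6.403

6.403


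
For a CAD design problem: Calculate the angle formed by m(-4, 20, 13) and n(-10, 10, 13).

m·n = (-4)·(-10) + 20·10 + 13·13 = 40 + 200 + 169 = 409
|m| = √((-4)² + 20² + 13²) = √585 ≈ 24.19
|n| = √((-10)² + 10² + 13²) = √369 ≈ 19.21
cos θ = (m·n)/(|m||n|) = 409/(24.19·19.21) ≈ 0.8803
θ = arccos(0.8803) ≈ 28.32°

28.32°


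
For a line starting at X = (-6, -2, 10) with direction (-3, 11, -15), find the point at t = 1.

P(t) = X + t·d
  = (-6 + (-3)·1, -2 + 11·1, 10 + (-15)·1)
  = (-6 - 3, -2 + 11, 10 - 15)
  = (-9, 9, -5)

(-9, 9, -5)
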